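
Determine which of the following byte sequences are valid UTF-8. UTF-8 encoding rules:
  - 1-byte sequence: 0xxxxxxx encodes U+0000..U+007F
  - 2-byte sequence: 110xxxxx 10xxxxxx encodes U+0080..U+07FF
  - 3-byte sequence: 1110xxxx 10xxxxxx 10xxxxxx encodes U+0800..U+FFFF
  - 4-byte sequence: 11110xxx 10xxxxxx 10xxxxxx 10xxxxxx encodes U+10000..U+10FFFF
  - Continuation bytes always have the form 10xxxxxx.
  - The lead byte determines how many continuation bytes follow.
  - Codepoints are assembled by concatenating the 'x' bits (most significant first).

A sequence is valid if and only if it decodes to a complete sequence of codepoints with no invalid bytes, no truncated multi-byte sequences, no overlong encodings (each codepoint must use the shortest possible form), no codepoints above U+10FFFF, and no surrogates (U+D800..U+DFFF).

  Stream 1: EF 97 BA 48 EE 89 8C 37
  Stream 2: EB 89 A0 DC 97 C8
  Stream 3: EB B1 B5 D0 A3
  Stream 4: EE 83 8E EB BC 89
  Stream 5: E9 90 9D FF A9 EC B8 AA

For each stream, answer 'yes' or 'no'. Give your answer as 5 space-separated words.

Answer: yes no yes yes no

Derivation:
Stream 1: decodes cleanly. VALID
Stream 2: error at byte offset 6. INVALID
Stream 3: decodes cleanly. VALID
Stream 4: decodes cleanly. VALID
Stream 5: error at byte offset 3. INVALID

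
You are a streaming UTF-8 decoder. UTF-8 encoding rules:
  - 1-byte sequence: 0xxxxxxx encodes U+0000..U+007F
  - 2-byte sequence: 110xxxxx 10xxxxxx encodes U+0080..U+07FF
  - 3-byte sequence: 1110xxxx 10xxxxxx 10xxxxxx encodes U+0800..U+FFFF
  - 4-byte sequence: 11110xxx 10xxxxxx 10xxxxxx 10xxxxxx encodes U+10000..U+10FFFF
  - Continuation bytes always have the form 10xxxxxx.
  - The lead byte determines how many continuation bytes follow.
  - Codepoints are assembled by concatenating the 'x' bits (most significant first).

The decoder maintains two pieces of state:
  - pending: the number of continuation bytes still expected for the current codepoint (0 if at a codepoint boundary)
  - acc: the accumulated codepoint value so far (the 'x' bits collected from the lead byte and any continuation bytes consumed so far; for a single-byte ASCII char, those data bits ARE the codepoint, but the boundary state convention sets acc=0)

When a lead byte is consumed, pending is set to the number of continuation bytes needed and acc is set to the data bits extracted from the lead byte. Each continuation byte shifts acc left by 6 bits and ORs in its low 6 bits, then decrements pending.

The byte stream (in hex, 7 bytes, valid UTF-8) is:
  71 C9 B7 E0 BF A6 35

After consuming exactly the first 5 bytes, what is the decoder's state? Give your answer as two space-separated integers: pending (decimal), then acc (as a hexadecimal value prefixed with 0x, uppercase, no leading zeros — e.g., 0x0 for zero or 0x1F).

Byte[0]=71: 1-byte. pending=0, acc=0x0
Byte[1]=C9: 2-byte lead. pending=1, acc=0x9
Byte[2]=B7: continuation. acc=(acc<<6)|0x37=0x277, pending=0
Byte[3]=E0: 3-byte lead. pending=2, acc=0x0
Byte[4]=BF: continuation. acc=(acc<<6)|0x3F=0x3F, pending=1

Answer: 1 0x3F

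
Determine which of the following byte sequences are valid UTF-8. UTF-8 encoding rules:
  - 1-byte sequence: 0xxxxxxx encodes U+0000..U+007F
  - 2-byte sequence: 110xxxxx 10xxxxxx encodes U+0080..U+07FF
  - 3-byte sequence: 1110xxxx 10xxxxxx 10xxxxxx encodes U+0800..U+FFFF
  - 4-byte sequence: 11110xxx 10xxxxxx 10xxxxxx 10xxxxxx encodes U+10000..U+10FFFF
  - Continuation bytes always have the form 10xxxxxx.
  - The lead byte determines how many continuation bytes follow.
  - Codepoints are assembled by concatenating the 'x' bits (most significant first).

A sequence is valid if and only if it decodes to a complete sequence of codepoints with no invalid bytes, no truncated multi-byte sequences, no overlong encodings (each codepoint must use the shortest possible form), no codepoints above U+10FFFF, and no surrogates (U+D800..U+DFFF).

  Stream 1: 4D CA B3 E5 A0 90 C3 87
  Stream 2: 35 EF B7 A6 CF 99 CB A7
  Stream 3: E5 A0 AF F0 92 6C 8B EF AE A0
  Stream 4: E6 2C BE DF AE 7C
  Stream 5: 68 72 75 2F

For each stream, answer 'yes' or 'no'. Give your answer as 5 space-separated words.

Answer: yes yes no no yes

Derivation:
Stream 1: decodes cleanly. VALID
Stream 2: decodes cleanly. VALID
Stream 3: error at byte offset 5. INVALID
Stream 4: error at byte offset 1. INVALID
Stream 5: decodes cleanly. VALID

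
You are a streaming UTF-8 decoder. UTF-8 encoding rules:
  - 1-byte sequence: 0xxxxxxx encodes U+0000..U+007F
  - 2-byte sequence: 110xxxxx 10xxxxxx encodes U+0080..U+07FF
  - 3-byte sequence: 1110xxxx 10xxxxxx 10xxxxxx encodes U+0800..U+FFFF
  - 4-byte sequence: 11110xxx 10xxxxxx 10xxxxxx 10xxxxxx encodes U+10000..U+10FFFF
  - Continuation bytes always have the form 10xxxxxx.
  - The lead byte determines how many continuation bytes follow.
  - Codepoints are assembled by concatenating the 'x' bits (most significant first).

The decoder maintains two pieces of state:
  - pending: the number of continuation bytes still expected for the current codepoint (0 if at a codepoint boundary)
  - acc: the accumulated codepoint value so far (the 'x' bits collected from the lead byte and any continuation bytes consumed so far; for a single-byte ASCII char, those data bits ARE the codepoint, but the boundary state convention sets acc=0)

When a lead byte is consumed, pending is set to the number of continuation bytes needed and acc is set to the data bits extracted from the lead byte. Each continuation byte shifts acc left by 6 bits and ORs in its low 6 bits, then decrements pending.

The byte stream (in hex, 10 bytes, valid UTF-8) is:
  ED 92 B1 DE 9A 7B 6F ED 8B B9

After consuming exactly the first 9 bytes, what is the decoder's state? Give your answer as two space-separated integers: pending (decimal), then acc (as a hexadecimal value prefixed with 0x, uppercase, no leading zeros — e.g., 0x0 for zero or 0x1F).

Answer: 1 0x34B

Derivation:
Byte[0]=ED: 3-byte lead. pending=2, acc=0xD
Byte[1]=92: continuation. acc=(acc<<6)|0x12=0x352, pending=1
Byte[2]=B1: continuation. acc=(acc<<6)|0x31=0xD4B1, pending=0
Byte[3]=DE: 2-byte lead. pending=1, acc=0x1E
Byte[4]=9A: continuation. acc=(acc<<6)|0x1A=0x79A, pending=0
Byte[5]=7B: 1-byte. pending=0, acc=0x0
Byte[6]=6F: 1-byte. pending=0, acc=0x0
Byte[7]=ED: 3-byte lead. pending=2, acc=0xD
Byte[8]=8B: continuation. acc=(acc<<6)|0x0B=0x34B, pending=1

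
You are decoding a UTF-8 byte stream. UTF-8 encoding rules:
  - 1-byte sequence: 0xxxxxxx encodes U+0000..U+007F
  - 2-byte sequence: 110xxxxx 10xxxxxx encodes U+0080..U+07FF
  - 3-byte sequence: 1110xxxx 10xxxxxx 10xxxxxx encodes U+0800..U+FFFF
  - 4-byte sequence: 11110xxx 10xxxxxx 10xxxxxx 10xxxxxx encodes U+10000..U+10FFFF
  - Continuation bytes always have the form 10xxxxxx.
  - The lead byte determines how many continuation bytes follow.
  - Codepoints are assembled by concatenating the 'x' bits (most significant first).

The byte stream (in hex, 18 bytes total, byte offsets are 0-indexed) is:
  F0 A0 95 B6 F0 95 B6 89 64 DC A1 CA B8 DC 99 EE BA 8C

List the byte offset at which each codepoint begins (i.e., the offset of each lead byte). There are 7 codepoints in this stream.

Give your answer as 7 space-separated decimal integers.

Answer: 0 4 8 9 11 13 15

Derivation:
Byte[0]=F0: 4-byte lead, need 3 cont bytes. acc=0x0
Byte[1]=A0: continuation. acc=(acc<<6)|0x20=0x20
Byte[2]=95: continuation. acc=(acc<<6)|0x15=0x815
Byte[3]=B6: continuation. acc=(acc<<6)|0x36=0x20576
Completed: cp=U+20576 (starts at byte 0)
Byte[4]=F0: 4-byte lead, need 3 cont bytes. acc=0x0
Byte[5]=95: continuation. acc=(acc<<6)|0x15=0x15
Byte[6]=B6: continuation. acc=(acc<<6)|0x36=0x576
Byte[7]=89: continuation. acc=(acc<<6)|0x09=0x15D89
Completed: cp=U+15D89 (starts at byte 4)
Byte[8]=64: 1-byte ASCII. cp=U+0064
Byte[9]=DC: 2-byte lead, need 1 cont bytes. acc=0x1C
Byte[10]=A1: continuation. acc=(acc<<6)|0x21=0x721
Completed: cp=U+0721 (starts at byte 9)
Byte[11]=CA: 2-byte lead, need 1 cont bytes. acc=0xA
Byte[12]=B8: continuation. acc=(acc<<6)|0x38=0x2B8
Completed: cp=U+02B8 (starts at byte 11)
Byte[13]=DC: 2-byte lead, need 1 cont bytes. acc=0x1C
Byte[14]=99: continuation. acc=(acc<<6)|0x19=0x719
Completed: cp=U+0719 (starts at byte 13)
Byte[15]=EE: 3-byte lead, need 2 cont bytes. acc=0xE
Byte[16]=BA: continuation. acc=(acc<<6)|0x3A=0x3BA
Byte[17]=8C: continuation. acc=(acc<<6)|0x0C=0xEE8C
Completed: cp=U+EE8C (starts at byte 15)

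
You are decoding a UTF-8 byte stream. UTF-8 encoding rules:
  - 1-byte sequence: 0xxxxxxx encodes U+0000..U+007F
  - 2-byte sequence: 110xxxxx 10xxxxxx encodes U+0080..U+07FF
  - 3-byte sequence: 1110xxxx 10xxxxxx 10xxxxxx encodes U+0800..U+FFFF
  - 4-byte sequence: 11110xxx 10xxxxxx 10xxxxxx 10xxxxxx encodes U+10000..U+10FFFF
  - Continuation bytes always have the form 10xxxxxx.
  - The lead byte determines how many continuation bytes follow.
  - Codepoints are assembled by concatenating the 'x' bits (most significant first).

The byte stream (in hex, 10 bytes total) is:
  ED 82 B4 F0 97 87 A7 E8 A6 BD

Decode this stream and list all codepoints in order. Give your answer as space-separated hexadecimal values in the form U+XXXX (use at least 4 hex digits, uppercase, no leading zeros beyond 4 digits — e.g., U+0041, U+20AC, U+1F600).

Answer: U+D0B4 U+171E7 U+89BD

Derivation:
Byte[0]=ED: 3-byte lead, need 2 cont bytes. acc=0xD
Byte[1]=82: continuation. acc=(acc<<6)|0x02=0x342
Byte[2]=B4: continuation. acc=(acc<<6)|0x34=0xD0B4
Completed: cp=U+D0B4 (starts at byte 0)
Byte[3]=F0: 4-byte lead, need 3 cont bytes. acc=0x0
Byte[4]=97: continuation. acc=(acc<<6)|0x17=0x17
Byte[5]=87: continuation. acc=(acc<<6)|0x07=0x5C7
Byte[6]=A7: continuation. acc=(acc<<6)|0x27=0x171E7
Completed: cp=U+171E7 (starts at byte 3)
Byte[7]=E8: 3-byte lead, need 2 cont bytes. acc=0x8
Byte[8]=A6: continuation. acc=(acc<<6)|0x26=0x226
Byte[9]=BD: continuation. acc=(acc<<6)|0x3D=0x89BD
Completed: cp=U+89BD (starts at byte 7)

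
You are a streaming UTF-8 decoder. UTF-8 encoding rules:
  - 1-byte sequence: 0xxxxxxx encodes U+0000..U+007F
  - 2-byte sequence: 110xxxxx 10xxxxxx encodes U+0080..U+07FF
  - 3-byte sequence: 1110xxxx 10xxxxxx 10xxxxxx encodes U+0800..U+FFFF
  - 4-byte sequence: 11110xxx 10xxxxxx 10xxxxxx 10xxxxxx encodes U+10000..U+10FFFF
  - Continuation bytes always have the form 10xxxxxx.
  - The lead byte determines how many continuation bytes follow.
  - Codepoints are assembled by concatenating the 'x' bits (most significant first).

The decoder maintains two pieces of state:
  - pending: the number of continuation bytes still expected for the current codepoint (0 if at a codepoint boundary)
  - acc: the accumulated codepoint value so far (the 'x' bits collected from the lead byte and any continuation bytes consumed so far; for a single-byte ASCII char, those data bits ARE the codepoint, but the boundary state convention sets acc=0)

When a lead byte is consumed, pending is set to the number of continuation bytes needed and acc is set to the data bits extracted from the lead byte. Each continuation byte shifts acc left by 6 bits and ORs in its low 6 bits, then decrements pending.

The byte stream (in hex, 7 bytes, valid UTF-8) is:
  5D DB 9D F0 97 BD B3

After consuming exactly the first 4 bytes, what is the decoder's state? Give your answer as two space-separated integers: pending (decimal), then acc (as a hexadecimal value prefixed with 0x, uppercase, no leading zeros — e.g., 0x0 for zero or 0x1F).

Byte[0]=5D: 1-byte. pending=0, acc=0x0
Byte[1]=DB: 2-byte lead. pending=1, acc=0x1B
Byte[2]=9D: continuation. acc=(acc<<6)|0x1D=0x6DD, pending=0
Byte[3]=F0: 4-byte lead. pending=3, acc=0x0

Answer: 3 0x0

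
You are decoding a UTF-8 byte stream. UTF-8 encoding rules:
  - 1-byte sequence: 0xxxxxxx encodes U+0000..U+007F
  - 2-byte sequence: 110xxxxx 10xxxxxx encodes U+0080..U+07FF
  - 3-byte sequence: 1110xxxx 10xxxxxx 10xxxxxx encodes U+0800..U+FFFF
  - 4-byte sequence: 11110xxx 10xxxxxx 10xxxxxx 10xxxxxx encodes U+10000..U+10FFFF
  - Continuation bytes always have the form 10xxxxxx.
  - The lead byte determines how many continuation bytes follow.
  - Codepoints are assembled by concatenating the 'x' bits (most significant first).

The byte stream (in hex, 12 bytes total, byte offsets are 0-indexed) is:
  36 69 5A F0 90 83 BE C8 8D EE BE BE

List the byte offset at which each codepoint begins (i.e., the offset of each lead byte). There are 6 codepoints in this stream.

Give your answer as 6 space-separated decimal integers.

Answer: 0 1 2 3 7 9

Derivation:
Byte[0]=36: 1-byte ASCII. cp=U+0036
Byte[1]=69: 1-byte ASCII. cp=U+0069
Byte[2]=5A: 1-byte ASCII. cp=U+005A
Byte[3]=F0: 4-byte lead, need 3 cont bytes. acc=0x0
Byte[4]=90: continuation. acc=(acc<<6)|0x10=0x10
Byte[5]=83: continuation. acc=(acc<<6)|0x03=0x403
Byte[6]=BE: continuation. acc=(acc<<6)|0x3E=0x100FE
Completed: cp=U+100FE (starts at byte 3)
Byte[7]=C8: 2-byte lead, need 1 cont bytes. acc=0x8
Byte[8]=8D: continuation. acc=(acc<<6)|0x0D=0x20D
Completed: cp=U+020D (starts at byte 7)
Byte[9]=EE: 3-byte lead, need 2 cont bytes. acc=0xE
Byte[10]=BE: continuation. acc=(acc<<6)|0x3E=0x3BE
Byte[11]=BE: continuation. acc=(acc<<6)|0x3E=0xEFBE
Completed: cp=U+EFBE (starts at byte 9)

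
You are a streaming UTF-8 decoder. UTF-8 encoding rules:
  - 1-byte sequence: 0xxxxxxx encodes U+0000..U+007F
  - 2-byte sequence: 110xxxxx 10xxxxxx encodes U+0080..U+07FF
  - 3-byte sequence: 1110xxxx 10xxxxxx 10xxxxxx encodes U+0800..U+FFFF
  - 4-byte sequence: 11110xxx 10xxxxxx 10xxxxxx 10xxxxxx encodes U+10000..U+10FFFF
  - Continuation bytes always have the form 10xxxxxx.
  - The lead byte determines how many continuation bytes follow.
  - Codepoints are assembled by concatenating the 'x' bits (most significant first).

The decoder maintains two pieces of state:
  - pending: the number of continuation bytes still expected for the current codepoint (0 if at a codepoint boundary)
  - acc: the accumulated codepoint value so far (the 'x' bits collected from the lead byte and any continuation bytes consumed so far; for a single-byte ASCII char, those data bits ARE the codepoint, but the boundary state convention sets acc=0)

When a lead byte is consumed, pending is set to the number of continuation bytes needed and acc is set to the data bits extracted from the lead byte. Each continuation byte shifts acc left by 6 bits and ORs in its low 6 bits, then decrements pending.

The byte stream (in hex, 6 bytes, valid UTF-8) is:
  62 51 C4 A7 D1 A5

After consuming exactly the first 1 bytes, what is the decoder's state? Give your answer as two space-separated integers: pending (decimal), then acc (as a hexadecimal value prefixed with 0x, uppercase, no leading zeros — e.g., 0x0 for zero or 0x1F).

Answer: 0 0x0

Derivation:
Byte[0]=62: 1-byte. pending=0, acc=0x0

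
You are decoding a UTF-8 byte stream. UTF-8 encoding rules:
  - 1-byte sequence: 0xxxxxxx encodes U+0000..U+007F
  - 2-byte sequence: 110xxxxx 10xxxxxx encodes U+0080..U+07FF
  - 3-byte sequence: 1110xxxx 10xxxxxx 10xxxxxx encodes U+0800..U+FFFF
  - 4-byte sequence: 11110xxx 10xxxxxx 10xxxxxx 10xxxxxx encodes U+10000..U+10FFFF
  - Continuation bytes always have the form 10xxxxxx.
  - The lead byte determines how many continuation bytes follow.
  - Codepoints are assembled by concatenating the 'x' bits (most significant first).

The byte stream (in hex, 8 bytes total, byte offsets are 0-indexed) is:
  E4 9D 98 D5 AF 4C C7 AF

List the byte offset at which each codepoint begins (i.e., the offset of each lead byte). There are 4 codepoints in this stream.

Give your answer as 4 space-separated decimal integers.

Byte[0]=E4: 3-byte lead, need 2 cont bytes. acc=0x4
Byte[1]=9D: continuation. acc=(acc<<6)|0x1D=0x11D
Byte[2]=98: continuation. acc=(acc<<6)|0x18=0x4758
Completed: cp=U+4758 (starts at byte 0)
Byte[3]=D5: 2-byte lead, need 1 cont bytes. acc=0x15
Byte[4]=AF: continuation. acc=(acc<<6)|0x2F=0x56F
Completed: cp=U+056F (starts at byte 3)
Byte[5]=4C: 1-byte ASCII. cp=U+004C
Byte[6]=C7: 2-byte lead, need 1 cont bytes. acc=0x7
Byte[7]=AF: continuation. acc=(acc<<6)|0x2F=0x1EF
Completed: cp=U+01EF (starts at byte 6)

Answer: 0 3 5 6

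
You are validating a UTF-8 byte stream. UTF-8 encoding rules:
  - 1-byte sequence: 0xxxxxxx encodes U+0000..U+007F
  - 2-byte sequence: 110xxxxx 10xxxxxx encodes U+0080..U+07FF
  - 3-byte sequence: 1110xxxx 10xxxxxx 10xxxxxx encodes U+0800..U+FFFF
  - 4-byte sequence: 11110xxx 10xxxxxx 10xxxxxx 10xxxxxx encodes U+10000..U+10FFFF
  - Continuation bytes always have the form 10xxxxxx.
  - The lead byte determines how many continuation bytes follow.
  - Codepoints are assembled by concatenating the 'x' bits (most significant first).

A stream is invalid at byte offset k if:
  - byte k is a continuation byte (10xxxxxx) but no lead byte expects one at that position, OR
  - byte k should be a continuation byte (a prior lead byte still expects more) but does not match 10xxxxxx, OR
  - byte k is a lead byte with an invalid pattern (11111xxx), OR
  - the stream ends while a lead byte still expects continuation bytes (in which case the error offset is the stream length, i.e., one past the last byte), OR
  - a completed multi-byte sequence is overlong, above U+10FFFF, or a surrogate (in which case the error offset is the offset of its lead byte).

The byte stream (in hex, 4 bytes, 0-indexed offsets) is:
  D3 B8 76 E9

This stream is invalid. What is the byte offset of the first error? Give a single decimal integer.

Answer: 4

Derivation:
Byte[0]=D3: 2-byte lead, need 1 cont bytes. acc=0x13
Byte[1]=B8: continuation. acc=(acc<<6)|0x38=0x4F8
Completed: cp=U+04F8 (starts at byte 0)
Byte[2]=76: 1-byte ASCII. cp=U+0076
Byte[3]=E9: 3-byte lead, need 2 cont bytes. acc=0x9
Byte[4]: stream ended, expected continuation. INVALID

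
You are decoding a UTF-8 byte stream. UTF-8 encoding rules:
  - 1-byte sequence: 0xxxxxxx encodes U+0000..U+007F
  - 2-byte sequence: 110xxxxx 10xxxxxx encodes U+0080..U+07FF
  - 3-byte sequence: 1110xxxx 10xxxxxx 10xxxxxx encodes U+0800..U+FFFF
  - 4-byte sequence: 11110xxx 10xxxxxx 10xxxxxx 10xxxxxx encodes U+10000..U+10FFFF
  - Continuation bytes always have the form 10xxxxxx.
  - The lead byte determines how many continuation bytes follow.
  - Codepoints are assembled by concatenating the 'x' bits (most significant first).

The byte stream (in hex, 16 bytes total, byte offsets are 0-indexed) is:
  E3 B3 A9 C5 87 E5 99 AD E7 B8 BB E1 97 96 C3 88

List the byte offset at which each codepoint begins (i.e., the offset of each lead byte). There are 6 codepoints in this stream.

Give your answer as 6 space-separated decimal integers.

Byte[0]=E3: 3-byte lead, need 2 cont bytes. acc=0x3
Byte[1]=B3: continuation. acc=(acc<<6)|0x33=0xF3
Byte[2]=A9: continuation. acc=(acc<<6)|0x29=0x3CE9
Completed: cp=U+3CE9 (starts at byte 0)
Byte[3]=C5: 2-byte lead, need 1 cont bytes. acc=0x5
Byte[4]=87: continuation. acc=(acc<<6)|0x07=0x147
Completed: cp=U+0147 (starts at byte 3)
Byte[5]=E5: 3-byte lead, need 2 cont bytes. acc=0x5
Byte[6]=99: continuation. acc=(acc<<6)|0x19=0x159
Byte[7]=AD: continuation. acc=(acc<<6)|0x2D=0x566D
Completed: cp=U+566D (starts at byte 5)
Byte[8]=E7: 3-byte lead, need 2 cont bytes. acc=0x7
Byte[9]=B8: continuation. acc=(acc<<6)|0x38=0x1F8
Byte[10]=BB: continuation. acc=(acc<<6)|0x3B=0x7E3B
Completed: cp=U+7E3B (starts at byte 8)
Byte[11]=E1: 3-byte lead, need 2 cont bytes. acc=0x1
Byte[12]=97: continuation. acc=(acc<<6)|0x17=0x57
Byte[13]=96: continuation. acc=(acc<<6)|0x16=0x15D6
Completed: cp=U+15D6 (starts at byte 11)
Byte[14]=C3: 2-byte lead, need 1 cont bytes. acc=0x3
Byte[15]=88: continuation. acc=(acc<<6)|0x08=0xC8
Completed: cp=U+00C8 (starts at byte 14)

Answer: 0 3 5 8 11 14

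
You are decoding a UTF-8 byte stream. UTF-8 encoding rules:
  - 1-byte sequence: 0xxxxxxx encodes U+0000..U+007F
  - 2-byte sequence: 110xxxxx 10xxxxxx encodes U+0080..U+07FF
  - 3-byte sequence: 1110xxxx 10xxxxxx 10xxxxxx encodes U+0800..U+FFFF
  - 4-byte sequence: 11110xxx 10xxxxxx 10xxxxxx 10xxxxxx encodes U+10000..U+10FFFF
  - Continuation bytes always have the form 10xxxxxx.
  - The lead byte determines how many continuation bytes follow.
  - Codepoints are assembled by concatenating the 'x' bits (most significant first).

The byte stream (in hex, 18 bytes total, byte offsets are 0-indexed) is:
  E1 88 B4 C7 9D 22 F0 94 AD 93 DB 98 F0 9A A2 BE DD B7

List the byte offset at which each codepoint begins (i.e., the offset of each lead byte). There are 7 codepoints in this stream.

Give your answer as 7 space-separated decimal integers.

Answer: 0 3 5 6 10 12 16

Derivation:
Byte[0]=E1: 3-byte lead, need 2 cont bytes. acc=0x1
Byte[1]=88: continuation. acc=(acc<<6)|0x08=0x48
Byte[2]=B4: continuation. acc=(acc<<6)|0x34=0x1234
Completed: cp=U+1234 (starts at byte 0)
Byte[3]=C7: 2-byte lead, need 1 cont bytes. acc=0x7
Byte[4]=9D: continuation. acc=(acc<<6)|0x1D=0x1DD
Completed: cp=U+01DD (starts at byte 3)
Byte[5]=22: 1-byte ASCII. cp=U+0022
Byte[6]=F0: 4-byte lead, need 3 cont bytes. acc=0x0
Byte[7]=94: continuation. acc=(acc<<6)|0x14=0x14
Byte[8]=AD: continuation. acc=(acc<<6)|0x2D=0x52D
Byte[9]=93: continuation. acc=(acc<<6)|0x13=0x14B53
Completed: cp=U+14B53 (starts at byte 6)
Byte[10]=DB: 2-byte lead, need 1 cont bytes. acc=0x1B
Byte[11]=98: continuation. acc=(acc<<6)|0x18=0x6D8
Completed: cp=U+06D8 (starts at byte 10)
Byte[12]=F0: 4-byte lead, need 3 cont bytes. acc=0x0
Byte[13]=9A: continuation. acc=(acc<<6)|0x1A=0x1A
Byte[14]=A2: continuation. acc=(acc<<6)|0x22=0x6A2
Byte[15]=BE: continuation. acc=(acc<<6)|0x3E=0x1A8BE
Completed: cp=U+1A8BE (starts at byte 12)
Byte[16]=DD: 2-byte lead, need 1 cont bytes. acc=0x1D
Byte[17]=B7: continuation. acc=(acc<<6)|0x37=0x777
Completed: cp=U+0777 (starts at byte 16)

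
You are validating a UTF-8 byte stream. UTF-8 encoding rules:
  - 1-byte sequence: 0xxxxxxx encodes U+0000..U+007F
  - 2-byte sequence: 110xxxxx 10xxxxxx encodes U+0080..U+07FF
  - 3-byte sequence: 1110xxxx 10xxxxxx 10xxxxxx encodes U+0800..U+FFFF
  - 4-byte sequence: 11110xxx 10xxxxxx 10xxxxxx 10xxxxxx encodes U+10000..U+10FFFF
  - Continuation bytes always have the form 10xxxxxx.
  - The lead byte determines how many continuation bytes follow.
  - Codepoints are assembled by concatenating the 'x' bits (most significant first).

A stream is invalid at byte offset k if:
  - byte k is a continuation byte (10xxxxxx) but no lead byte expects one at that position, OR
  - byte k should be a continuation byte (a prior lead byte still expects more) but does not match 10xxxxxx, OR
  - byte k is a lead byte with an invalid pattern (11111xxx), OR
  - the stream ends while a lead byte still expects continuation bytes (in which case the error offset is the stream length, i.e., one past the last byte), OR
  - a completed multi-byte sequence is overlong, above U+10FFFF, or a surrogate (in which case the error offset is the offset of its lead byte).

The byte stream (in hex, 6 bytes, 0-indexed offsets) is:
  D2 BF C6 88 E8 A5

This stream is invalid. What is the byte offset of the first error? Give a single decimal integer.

Byte[0]=D2: 2-byte lead, need 1 cont bytes. acc=0x12
Byte[1]=BF: continuation. acc=(acc<<6)|0x3F=0x4BF
Completed: cp=U+04BF (starts at byte 0)
Byte[2]=C6: 2-byte lead, need 1 cont bytes. acc=0x6
Byte[3]=88: continuation. acc=(acc<<6)|0x08=0x188
Completed: cp=U+0188 (starts at byte 2)
Byte[4]=E8: 3-byte lead, need 2 cont bytes. acc=0x8
Byte[5]=A5: continuation. acc=(acc<<6)|0x25=0x225
Byte[6]: stream ended, expected continuation. INVALID

Answer: 6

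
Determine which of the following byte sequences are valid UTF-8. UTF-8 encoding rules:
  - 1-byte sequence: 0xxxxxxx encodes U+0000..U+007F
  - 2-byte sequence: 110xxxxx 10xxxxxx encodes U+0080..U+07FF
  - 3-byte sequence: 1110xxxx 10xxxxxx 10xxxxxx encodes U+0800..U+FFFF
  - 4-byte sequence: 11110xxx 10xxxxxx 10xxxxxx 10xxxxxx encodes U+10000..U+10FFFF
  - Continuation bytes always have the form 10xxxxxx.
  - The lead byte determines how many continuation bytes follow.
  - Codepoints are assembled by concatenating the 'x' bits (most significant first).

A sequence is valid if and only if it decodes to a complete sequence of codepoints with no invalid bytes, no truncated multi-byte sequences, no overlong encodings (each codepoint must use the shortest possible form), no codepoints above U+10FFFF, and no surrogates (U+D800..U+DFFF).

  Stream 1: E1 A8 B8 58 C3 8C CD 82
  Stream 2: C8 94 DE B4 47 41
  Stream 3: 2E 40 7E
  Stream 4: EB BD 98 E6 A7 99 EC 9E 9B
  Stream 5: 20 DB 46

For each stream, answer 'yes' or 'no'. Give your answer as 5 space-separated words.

Answer: yes yes yes yes no

Derivation:
Stream 1: decodes cleanly. VALID
Stream 2: decodes cleanly. VALID
Stream 3: decodes cleanly. VALID
Stream 4: decodes cleanly. VALID
Stream 5: error at byte offset 2. INVALID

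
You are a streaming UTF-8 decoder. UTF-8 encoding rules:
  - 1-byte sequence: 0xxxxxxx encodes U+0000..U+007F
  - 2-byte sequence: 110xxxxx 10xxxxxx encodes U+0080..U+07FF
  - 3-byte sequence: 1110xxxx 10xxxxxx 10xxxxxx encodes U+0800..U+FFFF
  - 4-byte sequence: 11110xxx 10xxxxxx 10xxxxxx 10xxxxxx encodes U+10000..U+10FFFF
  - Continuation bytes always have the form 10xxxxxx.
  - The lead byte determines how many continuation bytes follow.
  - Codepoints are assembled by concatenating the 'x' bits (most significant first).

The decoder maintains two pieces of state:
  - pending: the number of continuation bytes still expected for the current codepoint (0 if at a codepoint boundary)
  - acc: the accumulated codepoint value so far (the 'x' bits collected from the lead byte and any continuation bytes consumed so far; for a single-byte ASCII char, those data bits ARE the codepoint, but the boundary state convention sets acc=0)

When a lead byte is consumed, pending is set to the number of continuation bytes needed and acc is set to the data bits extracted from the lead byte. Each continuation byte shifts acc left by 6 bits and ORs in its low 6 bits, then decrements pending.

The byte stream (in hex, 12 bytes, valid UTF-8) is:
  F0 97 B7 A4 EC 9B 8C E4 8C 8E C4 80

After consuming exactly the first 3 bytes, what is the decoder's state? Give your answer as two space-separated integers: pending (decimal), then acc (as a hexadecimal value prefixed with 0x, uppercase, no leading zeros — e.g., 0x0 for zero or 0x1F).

Answer: 1 0x5F7

Derivation:
Byte[0]=F0: 4-byte lead. pending=3, acc=0x0
Byte[1]=97: continuation. acc=(acc<<6)|0x17=0x17, pending=2
Byte[2]=B7: continuation. acc=(acc<<6)|0x37=0x5F7, pending=1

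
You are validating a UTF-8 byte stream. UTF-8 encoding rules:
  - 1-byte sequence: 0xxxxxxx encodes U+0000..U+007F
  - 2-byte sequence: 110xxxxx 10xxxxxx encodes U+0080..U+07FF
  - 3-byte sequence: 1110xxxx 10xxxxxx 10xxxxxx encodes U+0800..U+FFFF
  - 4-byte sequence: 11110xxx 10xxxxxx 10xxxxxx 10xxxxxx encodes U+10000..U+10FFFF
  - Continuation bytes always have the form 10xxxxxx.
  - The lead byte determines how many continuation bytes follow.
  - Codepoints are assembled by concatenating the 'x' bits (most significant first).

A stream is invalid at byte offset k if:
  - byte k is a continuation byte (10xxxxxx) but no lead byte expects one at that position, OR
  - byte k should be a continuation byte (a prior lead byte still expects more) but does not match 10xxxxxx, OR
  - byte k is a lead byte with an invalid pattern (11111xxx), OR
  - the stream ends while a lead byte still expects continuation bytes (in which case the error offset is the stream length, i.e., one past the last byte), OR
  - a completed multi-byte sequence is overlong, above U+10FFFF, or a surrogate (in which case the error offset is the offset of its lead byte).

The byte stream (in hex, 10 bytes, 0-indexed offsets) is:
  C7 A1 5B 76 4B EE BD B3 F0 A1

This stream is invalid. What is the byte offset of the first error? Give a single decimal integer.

Byte[0]=C7: 2-byte lead, need 1 cont bytes. acc=0x7
Byte[1]=A1: continuation. acc=(acc<<6)|0x21=0x1E1
Completed: cp=U+01E1 (starts at byte 0)
Byte[2]=5B: 1-byte ASCII. cp=U+005B
Byte[3]=76: 1-byte ASCII. cp=U+0076
Byte[4]=4B: 1-byte ASCII. cp=U+004B
Byte[5]=EE: 3-byte lead, need 2 cont bytes. acc=0xE
Byte[6]=BD: continuation. acc=(acc<<6)|0x3D=0x3BD
Byte[7]=B3: continuation. acc=(acc<<6)|0x33=0xEF73
Completed: cp=U+EF73 (starts at byte 5)
Byte[8]=F0: 4-byte lead, need 3 cont bytes. acc=0x0
Byte[9]=A1: continuation. acc=(acc<<6)|0x21=0x21
Byte[10]: stream ended, expected continuation. INVALID

Answer: 10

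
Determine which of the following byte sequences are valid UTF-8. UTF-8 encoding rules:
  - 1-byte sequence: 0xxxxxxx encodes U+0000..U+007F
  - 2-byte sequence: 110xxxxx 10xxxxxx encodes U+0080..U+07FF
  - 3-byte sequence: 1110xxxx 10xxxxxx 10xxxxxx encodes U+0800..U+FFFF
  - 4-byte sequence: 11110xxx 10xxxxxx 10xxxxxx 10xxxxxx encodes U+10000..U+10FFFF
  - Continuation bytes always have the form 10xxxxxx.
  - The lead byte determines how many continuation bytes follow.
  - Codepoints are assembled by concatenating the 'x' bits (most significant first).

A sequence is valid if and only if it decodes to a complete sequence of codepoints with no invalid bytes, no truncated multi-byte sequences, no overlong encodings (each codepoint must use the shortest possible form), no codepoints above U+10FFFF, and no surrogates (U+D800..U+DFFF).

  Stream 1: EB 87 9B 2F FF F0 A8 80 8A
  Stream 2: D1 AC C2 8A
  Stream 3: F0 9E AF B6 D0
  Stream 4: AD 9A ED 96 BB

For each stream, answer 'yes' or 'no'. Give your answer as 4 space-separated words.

Answer: no yes no no

Derivation:
Stream 1: error at byte offset 4. INVALID
Stream 2: decodes cleanly. VALID
Stream 3: error at byte offset 5. INVALID
Stream 4: error at byte offset 0. INVALID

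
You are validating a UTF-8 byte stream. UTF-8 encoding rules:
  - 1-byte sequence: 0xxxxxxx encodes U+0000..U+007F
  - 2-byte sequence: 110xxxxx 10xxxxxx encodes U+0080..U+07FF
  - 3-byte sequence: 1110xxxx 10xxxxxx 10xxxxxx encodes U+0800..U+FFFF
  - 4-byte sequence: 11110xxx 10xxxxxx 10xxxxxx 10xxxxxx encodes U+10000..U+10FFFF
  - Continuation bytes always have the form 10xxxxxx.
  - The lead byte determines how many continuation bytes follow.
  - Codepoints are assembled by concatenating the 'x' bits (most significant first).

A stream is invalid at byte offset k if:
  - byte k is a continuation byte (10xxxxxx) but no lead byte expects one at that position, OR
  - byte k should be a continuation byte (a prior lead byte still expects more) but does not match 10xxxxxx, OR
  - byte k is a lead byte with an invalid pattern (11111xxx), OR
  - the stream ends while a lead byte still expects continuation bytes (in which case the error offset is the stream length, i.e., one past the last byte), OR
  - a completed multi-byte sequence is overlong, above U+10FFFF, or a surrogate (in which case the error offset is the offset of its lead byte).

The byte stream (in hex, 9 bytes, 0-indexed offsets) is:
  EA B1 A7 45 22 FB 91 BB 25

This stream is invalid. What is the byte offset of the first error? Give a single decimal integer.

Answer: 5

Derivation:
Byte[0]=EA: 3-byte lead, need 2 cont bytes. acc=0xA
Byte[1]=B1: continuation. acc=(acc<<6)|0x31=0x2B1
Byte[2]=A7: continuation. acc=(acc<<6)|0x27=0xAC67
Completed: cp=U+AC67 (starts at byte 0)
Byte[3]=45: 1-byte ASCII. cp=U+0045
Byte[4]=22: 1-byte ASCII. cp=U+0022
Byte[5]=FB: INVALID lead byte (not 0xxx/110x/1110/11110)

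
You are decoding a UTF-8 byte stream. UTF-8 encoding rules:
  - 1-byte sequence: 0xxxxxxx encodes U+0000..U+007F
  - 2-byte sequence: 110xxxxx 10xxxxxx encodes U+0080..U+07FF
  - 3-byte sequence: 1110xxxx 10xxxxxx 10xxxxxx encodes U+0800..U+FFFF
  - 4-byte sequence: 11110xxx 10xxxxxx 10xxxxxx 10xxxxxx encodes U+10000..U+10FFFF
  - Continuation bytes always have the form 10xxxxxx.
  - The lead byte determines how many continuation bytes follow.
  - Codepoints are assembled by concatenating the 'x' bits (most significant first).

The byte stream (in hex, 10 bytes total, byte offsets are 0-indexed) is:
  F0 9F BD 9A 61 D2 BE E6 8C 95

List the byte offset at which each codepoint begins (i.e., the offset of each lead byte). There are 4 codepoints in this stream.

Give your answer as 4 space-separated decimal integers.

Answer: 0 4 5 7

Derivation:
Byte[0]=F0: 4-byte lead, need 3 cont bytes. acc=0x0
Byte[1]=9F: continuation. acc=(acc<<6)|0x1F=0x1F
Byte[2]=BD: continuation. acc=(acc<<6)|0x3D=0x7FD
Byte[3]=9A: continuation. acc=(acc<<6)|0x1A=0x1FF5A
Completed: cp=U+1FF5A (starts at byte 0)
Byte[4]=61: 1-byte ASCII. cp=U+0061
Byte[5]=D2: 2-byte lead, need 1 cont bytes. acc=0x12
Byte[6]=BE: continuation. acc=(acc<<6)|0x3E=0x4BE
Completed: cp=U+04BE (starts at byte 5)
Byte[7]=E6: 3-byte lead, need 2 cont bytes. acc=0x6
Byte[8]=8C: continuation. acc=(acc<<6)|0x0C=0x18C
Byte[9]=95: continuation. acc=(acc<<6)|0x15=0x6315
Completed: cp=U+6315 (starts at byte 7)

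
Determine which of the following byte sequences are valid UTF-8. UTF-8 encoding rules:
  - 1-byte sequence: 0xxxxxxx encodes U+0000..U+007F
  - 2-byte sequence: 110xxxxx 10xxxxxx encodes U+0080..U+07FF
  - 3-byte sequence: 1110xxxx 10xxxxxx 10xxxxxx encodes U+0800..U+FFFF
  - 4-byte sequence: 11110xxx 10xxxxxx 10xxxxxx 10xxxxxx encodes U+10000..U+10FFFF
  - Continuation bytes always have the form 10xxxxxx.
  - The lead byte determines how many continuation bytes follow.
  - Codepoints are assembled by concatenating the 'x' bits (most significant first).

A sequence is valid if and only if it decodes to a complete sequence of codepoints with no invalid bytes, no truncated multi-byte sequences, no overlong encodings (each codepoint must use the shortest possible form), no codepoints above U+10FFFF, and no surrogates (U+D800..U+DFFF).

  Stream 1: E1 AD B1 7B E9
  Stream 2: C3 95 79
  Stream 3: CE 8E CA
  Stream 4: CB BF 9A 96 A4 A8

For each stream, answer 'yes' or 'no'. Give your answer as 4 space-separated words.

Stream 1: error at byte offset 5. INVALID
Stream 2: decodes cleanly. VALID
Stream 3: error at byte offset 3. INVALID
Stream 4: error at byte offset 2. INVALID

Answer: no yes no no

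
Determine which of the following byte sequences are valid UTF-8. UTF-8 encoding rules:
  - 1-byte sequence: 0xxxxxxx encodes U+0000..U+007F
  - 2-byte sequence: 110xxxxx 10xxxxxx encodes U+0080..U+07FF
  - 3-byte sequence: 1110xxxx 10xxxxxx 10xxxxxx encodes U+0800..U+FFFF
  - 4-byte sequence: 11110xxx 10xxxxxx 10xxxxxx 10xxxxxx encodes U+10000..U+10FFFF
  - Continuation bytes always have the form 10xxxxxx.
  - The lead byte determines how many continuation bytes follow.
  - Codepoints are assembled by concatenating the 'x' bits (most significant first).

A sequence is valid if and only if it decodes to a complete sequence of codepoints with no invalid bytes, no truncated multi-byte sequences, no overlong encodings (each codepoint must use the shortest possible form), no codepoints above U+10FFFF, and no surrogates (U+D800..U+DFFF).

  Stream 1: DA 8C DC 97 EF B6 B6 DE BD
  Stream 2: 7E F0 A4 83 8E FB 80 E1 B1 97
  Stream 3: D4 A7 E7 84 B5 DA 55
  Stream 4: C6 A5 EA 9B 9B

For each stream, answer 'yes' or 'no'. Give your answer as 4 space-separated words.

Answer: yes no no yes

Derivation:
Stream 1: decodes cleanly. VALID
Stream 2: error at byte offset 5. INVALID
Stream 3: error at byte offset 6. INVALID
Stream 4: decodes cleanly. VALID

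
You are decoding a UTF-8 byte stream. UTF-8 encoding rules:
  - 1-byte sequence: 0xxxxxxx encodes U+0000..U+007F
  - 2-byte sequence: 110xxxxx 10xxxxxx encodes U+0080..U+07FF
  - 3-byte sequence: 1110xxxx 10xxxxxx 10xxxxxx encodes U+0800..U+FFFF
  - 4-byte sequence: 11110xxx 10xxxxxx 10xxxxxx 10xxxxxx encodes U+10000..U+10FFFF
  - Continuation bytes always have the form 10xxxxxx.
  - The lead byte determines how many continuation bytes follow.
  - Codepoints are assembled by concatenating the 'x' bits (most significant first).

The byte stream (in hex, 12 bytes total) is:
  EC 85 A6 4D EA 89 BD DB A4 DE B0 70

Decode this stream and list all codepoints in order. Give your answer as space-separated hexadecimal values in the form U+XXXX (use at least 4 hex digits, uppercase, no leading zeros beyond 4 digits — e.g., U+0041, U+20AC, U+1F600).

Byte[0]=EC: 3-byte lead, need 2 cont bytes. acc=0xC
Byte[1]=85: continuation. acc=(acc<<6)|0x05=0x305
Byte[2]=A6: continuation. acc=(acc<<6)|0x26=0xC166
Completed: cp=U+C166 (starts at byte 0)
Byte[3]=4D: 1-byte ASCII. cp=U+004D
Byte[4]=EA: 3-byte lead, need 2 cont bytes. acc=0xA
Byte[5]=89: continuation. acc=(acc<<6)|0x09=0x289
Byte[6]=BD: continuation. acc=(acc<<6)|0x3D=0xA27D
Completed: cp=U+A27D (starts at byte 4)
Byte[7]=DB: 2-byte lead, need 1 cont bytes. acc=0x1B
Byte[8]=A4: continuation. acc=(acc<<6)|0x24=0x6E4
Completed: cp=U+06E4 (starts at byte 7)
Byte[9]=DE: 2-byte lead, need 1 cont bytes. acc=0x1E
Byte[10]=B0: continuation. acc=(acc<<6)|0x30=0x7B0
Completed: cp=U+07B0 (starts at byte 9)
Byte[11]=70: 1-byte ASCII. cp=U+0070

Answer: U+C166 U+004D U+A27D U+06E4 U+07B0 U+0070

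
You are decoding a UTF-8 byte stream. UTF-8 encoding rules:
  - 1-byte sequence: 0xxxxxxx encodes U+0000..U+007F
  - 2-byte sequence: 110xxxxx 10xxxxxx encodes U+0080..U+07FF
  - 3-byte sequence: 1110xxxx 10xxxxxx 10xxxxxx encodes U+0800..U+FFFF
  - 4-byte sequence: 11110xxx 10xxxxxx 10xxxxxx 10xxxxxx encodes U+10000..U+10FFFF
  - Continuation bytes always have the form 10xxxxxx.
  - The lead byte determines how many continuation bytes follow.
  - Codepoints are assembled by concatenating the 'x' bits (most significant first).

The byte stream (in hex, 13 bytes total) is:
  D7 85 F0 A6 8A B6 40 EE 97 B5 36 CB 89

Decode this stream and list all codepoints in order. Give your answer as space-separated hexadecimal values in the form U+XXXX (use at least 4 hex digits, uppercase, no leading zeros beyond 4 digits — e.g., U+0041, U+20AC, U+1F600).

Answer: U+05C5 U+262B6 U+0040 U+E5F5 U+0036 U+02C9

Derivation:
Byte[0]=D7: 2-byte lead, need 1 cont bytes. acc=0x17
Byte[1]=85: continuation. acc=(acc<<6)|0x05=0x5C5
Completed: cp=U+05C5 (starts at byte 0)
Byte[2]=F0: 4-byte lead, need 3 cont bytes. acc=0x0
Byte[3]=A6: continuation. acc=(acc<<6)|0x26=0x26
Byte[4]=8A: continuation. acc=(acc<<6)|0x0A=0x98A
Byte[5]=B6: continuation. acc=(acc<<6)|0x36=0x262B6
Completed: cp=U+262B6 (starts at byte 2)
Byte[6]=40: 1-byte ASCII. cp=U+0040
Byte[7]=EE: 3-byte lead, need 2 cont bytes. acc=0xE
Byte[8]=97: continuation. acc=(acc<<6)|0x17=0x397
Byte[9]=B5: continuation. acc=(acc<<6)|0x35=0xE5F5
Completed: cp=U+E5F5 (starts at byte 7)
Byte[10]=36: 1-byte ASCII. cp=U+0036
Byte[11]=CB: 2-byte lead, need 1 cont bytes. acc=0xB
Byte[12]=89: continuation. acc=(acc<<6)|0x09=0x2C9
Completed: cp=U+02C9 (starts at byte 11)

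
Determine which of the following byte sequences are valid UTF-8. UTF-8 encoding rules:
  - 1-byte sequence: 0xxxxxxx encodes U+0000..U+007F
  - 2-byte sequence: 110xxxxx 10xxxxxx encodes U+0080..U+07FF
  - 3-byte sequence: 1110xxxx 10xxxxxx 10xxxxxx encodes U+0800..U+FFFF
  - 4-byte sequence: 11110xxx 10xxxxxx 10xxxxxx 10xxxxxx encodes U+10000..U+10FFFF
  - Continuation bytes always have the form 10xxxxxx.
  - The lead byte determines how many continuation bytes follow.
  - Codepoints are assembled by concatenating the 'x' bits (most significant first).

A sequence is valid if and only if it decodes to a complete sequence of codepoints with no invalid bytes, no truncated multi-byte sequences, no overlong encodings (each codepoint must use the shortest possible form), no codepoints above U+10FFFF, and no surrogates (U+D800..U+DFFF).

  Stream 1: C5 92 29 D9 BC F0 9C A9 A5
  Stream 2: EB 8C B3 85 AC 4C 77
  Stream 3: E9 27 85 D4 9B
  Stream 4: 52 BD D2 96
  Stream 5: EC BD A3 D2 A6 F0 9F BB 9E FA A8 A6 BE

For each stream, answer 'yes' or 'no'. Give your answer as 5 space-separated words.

Stream 1: decodes cleanly. VALID
Stream 2: error at byte offset 3. INVALID
Stream 3: error at byte offset 1. INVALID
Stream 4: error at byte offset 1. INVALID
Stream 5: error at byte offset 9. INVALID

Answer: yes no no no no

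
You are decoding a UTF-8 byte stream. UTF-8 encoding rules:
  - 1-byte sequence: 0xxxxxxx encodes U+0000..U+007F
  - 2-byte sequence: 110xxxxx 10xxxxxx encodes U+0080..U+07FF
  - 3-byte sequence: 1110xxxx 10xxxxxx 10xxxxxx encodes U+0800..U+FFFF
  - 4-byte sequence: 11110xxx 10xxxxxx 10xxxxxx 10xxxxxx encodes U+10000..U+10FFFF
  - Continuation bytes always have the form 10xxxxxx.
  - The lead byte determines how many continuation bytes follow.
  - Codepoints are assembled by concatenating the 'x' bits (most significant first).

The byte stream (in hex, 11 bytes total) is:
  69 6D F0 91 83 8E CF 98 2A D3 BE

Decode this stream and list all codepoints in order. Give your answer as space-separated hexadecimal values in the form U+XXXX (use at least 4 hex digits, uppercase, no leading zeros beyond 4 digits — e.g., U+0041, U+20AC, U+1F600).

Byte[0]=69: 1-byte ASCII. cp=U+0069
Byte[1]=6D: 1-byte ASCII. cp=U+006D
Byte[2]=F0: 4-byte lead, need 3 cont bytes. acc=0x0
Byte[3]=91: continuation. acc=(acc<<6)|0x11=0x11
Byte[4]=83: continuation. acc=(acc<<6)|0x03=0x443
Byte[5]=8E: continuation. acc=(acc<<6)|0x0E=0x110CE
Completed: cp=U+110CE (starts at byte 2)
Byte[6]=CF: 2-byte lead, need 1 cont bytes. acc=0xF
Byte[7]=98: continuation. acc=(acc<<6)|0x18=0x3D8
Completed: cp=U+03D8 (starts at byte 6)
Byte[8]=2A: 1-byte ASCII. cp=U+002A
Byte[9]=D3: 2-byte lead, need 1 cont bytes. acc=0x13
Byte[10]=BE: continuation. acc=(acc<<6)|0x3E=0x4FE
Completed: cp=U+04FE (starts at byte 9)

Answer: U+0069 U+006D U+110CE U+03D8 U+002A U+04FE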